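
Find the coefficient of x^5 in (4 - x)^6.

-24

The general term is C(6,j)·(4)^j·(-x)^(6-j); the x^5 term has j = 1.
C(6,1) = 6.
Coefficient = C(6,1) · 4^1 · (-1)^5 = 6 · 4 · (-1) = -24.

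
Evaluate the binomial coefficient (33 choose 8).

C(33,8) = (33·32·31·30·29·28·27·26) / 8! = 559809169920 / 40320 = 13884156.

13884156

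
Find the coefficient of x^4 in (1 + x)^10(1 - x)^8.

Coefficient of x^4 = Σ_{j} C(10,j)·1^j·C(8,4-j)·(-1)^(4-j) for j from 0 to 4.
= 70 + (-560) + 1260 + (-960) + 210 = 20.

20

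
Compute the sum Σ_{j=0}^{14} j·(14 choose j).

114688

Differentiating (1+x)^14 and setting x=1: Σ j·C(14,j) = 14·2^13 = 114688.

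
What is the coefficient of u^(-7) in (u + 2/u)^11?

General term: C(11,j)·(u)^j·(2/u)^(11-j), with u-exponent 1j − 1(11−j) = 2j − 11.
Set 2j − 11 = -7: j = 2.
C(11,2) = 55; 1^2 = 1; 2^9 = 512.
Coefficient = 55 · 1 · 512 = 28160.

28160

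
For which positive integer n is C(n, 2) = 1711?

n(n−1)/2 = 1711 ⇒ n(n−1) = 3422. Since 59·58 = 3422, n = 59.

59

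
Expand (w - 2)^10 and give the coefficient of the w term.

-5120

The general term is C(10,j)·(w)^j·(-2)^(10-j); the w^1 term has j = 1.
C(10,1) = 10.
Coefficient = C(10,1) · (-2)^9 = 10 · (-512) = -5120.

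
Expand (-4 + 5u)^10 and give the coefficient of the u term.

The general term is C(10,j)·(-4)^j·(5u)^(10-j); the u^1 term has j = 9.
C(10,9) = 10.
Coefficient = C(10,9) · (-4)^9 · 5^1 = 10 · (-262144) · 5 = -13107200.

-13107200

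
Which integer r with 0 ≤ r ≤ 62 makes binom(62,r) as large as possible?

C(62,r) is maximized at r = 62/2 = 31.

31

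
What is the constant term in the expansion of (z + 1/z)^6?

20

General term: C(6,j)·(z)^j·(1/z)^(6-j), with z-exponent 1j − 1(6−j) = 2j − 6.
Set 2j − 6 = 0: j = 3.
C(6,3) = 20; 1^3 = 1; 1^3 = 1.
Coefficient = 20 · 1 · 1 = 20.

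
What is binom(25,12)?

5200300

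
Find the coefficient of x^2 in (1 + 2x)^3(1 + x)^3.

Coefficient of x^2 = Σ_{j} C(3,j)·2^j·C(3,2-j)·1^(2-j) for j from 0 to 2.
= 3 + 18 + 12 = 33.

33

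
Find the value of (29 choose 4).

C(29,4) = (29·28·27·26) / 4! = 570024 / 24 = 23751.

23751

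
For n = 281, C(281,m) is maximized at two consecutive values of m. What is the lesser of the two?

140

For odd n = 281, C(281,m) peaks at m = (n−1)/2 and (n+1)/2; the lesser is 140.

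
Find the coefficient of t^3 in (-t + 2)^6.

The general term is C(6,j)·(-t)^j·(2)^(6-j); the t^3 term has j = 3.
C(6,3) = 20.
Coefficient = C(6,3) · (-1)^3 · 2^3 = 20 · (-1) · 8 = -160.

-160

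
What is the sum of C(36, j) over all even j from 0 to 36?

34359738368

Even-j terms of row 36 sum to 2^35 = 34359738368.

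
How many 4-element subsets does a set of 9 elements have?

126

C(9,4) = (9·8·7·6) / 4! = 3024 / 24 = 126.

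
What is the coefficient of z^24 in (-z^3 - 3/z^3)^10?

General term: C(10,j)·(-z^3)^j·(-3/z^3)^(10-j), with z-exponent 3j − 3(10−j) = 6j − 30.
Set 6j − 30 = 24: j = 9.
C(10,9) = 10; (-1)^9 = -1; (-3)^1 = -3.
Coefficient = 10 · (-1) · (-3) = 30.

30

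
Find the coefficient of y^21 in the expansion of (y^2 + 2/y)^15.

3640

General term: C(15,j)·(y^2)^j·(2/y)^(15-j), with y-exponent 2j − 1(15−j) = 3j − 15.
Set 3j − 15 = 21: j = 12.
C(15,12) = 455; 1^12 = 1; 2^3 = 8.
Coefficient = 455 · 1 · 8 = 3640.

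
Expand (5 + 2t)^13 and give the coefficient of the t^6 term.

8580000000

The general term is C(13,j)·(5)^j·(2t)^(13-j); the t^6 term has j = 7.
C(13,7) = 1716.
Coefficient = C(13,7) · 5^7 · 2^6 = 1716 · 78125 · 64 = 8580000000.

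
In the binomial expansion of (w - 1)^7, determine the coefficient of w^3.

The general term is C(7,j)·(w)^j·(-1)^(7-j); the w^3 term has j = 3.
C(7,3) = 35.
Coefficient = C(7,3) = 35.

35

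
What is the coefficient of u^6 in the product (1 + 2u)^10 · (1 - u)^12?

Coefficient of u^6 = Σ_{j} C(10,j)·2^j·C(12,6-j)·(-1)^(6-j) for j from 0 to 6.
= 924 + (-15840) + 89100 + (-211200) + 221760 + (-96768) + 13440 = 1416.

1416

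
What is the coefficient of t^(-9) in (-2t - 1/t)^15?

-3640

General term: C(15,j)·(-2t)^j·(-1/t)^(15-j), with t-exponent 1j − 1(15−j) = 2j − 15.
Set 2j − 15 = -9: j = 3.
C(15,3) = 455; (-2)^3 = -8; (-1)^12 = 1.
Coefficient = 455 · (-8) · 1 = -3640.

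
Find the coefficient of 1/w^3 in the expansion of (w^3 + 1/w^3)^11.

General term: C(11,j)·(w^3)^j·(1/w^3)^(11-j), with w-exponent 3j − 3(11−j) = 6j − 33.
Set 6j − 33 = -3: j = 5.
C(11,5) = 462; 1^5 = 1; 1^6 = 1.
Coefficient = 462 · 1 · 1 = 462.

462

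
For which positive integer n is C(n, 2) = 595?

35

n(n−1)/2 = 595 ⇒ n(n−1) = 1190. Since 35·34 = 1190, n = 35.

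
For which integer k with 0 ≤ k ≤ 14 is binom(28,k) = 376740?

C(28,k) increases on 0 ≤ k ≤ 14. C(28,5) = 98280 and C(28,6) = 376740, so k = 6.

6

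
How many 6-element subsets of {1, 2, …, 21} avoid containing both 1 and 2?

50388

All 6-subsets: C(21,6) = 54264. Those containing both fixed elements: C(19,4) = 3876.
54264 − 3876 = 50388.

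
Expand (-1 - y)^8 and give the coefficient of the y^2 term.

28

The general term is C(8,j)·(-1)^j·(-y)^(8-j); the y^2 term has j = 6.
C(8,6) = 28.
Coefficient = C(8,6) = 28.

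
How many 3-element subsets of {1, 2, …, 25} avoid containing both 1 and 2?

All 3-subsets: C(25,3) = 2300. Those containing both fixed elements: C(23,1) = 23.
2300 − 23 = 2277.

2277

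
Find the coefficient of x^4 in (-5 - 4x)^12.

49500000000

The general term is C(12,j)·(-5)^j·(-4x)^(12-j); the x^4 term has j = 8.
C(12,8) = 495.
Coefficient = C(12,8) · (-5)^8 · (-4)^4 = 495 · 390625 · 256 = 49500000000.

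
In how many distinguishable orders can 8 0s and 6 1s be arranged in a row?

3003

Choose positions for the 0s: C(14,8) = 3003.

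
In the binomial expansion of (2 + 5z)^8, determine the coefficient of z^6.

1750000

The general term is C(8,j)·(2)^j·(5z)^(8-j); the z^6 term has j = 2.
C(8,2) = 28.
Coefficient = C(8,2) · 2^2 · 5^6 = 28 · 4 · 15625 = 1750000.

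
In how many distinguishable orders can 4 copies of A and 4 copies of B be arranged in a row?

70

Choose positions for the A's: C(8,4) = 70.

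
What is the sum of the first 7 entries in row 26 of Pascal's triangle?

1 + 26 + 325 + 2600 + 14950 + 65780 + 230230 = 313912.

313912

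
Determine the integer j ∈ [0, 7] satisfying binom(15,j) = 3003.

C(15,j) increases on 0 ≤ j ≤ 7. C(15,4) = 1365 and C(15,5) = 3003, so j = 5.

5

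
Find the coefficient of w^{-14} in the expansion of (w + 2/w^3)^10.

General term: C(10,j)·(w)^j·(2/w^3)^(10-j), with w-exponent 1j − 3(10−j) = 4j − 30.
Set 4j − 30 = -14: j = 4.
C(10,4) = 210; 1^4 = 1; 2^6 = 64.
Coefficient = 210 · 1 · 64 = 13440.

13440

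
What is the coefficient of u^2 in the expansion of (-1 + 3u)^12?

The general term is C(12,j)·(-1)^j·(3u)^(12-j); the u^2 term has j = 10.
C(12,10) = 66.
Coefficient = C(12,10) · 3^2 = 66 · 9 = 594.

594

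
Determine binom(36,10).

254186856

C(36,10) = (36·35·34·33·32·31·30·29·28·27) / 10! = 922393263052800 / 3628800 = 254186856.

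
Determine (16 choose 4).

1820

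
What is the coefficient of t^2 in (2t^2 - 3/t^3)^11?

General term: C(11,j)·(2t^2)^j·(-3/t^3)^(11-j), with t-exponent 2j − 3(11−j) = 5j − 33.
Set 5j − 33 = 2: j = 7.
C(11,7) = 330; 2^7 = 128; (-3)^4 = 81.
Coefficient = 330 · 128 · 81 = 3421440.

3421440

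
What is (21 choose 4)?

5985

C(21,4) = (21·20·19·18) / 4! = 143640 / 24 = 5985.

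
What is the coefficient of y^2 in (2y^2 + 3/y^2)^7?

15120

General term: C(7,j)·(2y^2)^j·(3/y^2)^(7-j), with y-exponent 2j − 2(7−j) = 4j − 14.
Set 4j − 14 = 2: j = 4.
C(7,4) = 35; 2^4 = 16; 3^3 = 27.
Coefficient = 35 · 16 · 27 = 15120.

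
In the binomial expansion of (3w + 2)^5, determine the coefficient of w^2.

720

The general term is C(5,j)·(3w)^j·(2)^(5-j); the w^2 term has j = 2.
C(5,2) = 10.
Coefficient = C(5,2) · 3^2 · 2^3 = 10 · 9 · 8 = 720.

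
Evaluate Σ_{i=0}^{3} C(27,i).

1 + 27 + 351 + 2925 = 3304.

3304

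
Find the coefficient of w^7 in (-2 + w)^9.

144

The general term is C(9,j)·(-2)^j·(w)^(9-j); the w^7 term has j = 2.
C(9,2) = 36.
Coefficient = C(9,2) · (-2)^2 = 36 · 4 = 144.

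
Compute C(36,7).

8347680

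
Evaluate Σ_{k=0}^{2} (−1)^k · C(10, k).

The partial alternating sum Σ_{k=0}^{2} (−1)^k C(10,k) = (−1)^2 C(9,2) = 36.

36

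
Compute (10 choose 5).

252

C(10,5) = (10·9·8·7·6) / 5! = 30240 / 120 = 252.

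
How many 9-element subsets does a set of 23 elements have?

817190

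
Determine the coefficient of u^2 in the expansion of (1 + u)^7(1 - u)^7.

Coefficient of u^2 = Σ_{j} C(7,j)·1^j·C(7,2-j)·(-1)^(2-j) for j from 0 to 2.
= 21 + (-49) + 21 = -7.

-7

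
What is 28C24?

C(28,24) = C(28,4) by symmetry.
C(28,4) = (28·27·26·25) / 4! = 491400 / 24 = 20475.

20475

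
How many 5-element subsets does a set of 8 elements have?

56

C(8,5) = C(8,3) by symmetry.
C(8,3) = (8·7·6) / 3! = 336 / 6 = 56.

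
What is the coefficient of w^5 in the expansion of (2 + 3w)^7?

The general term is C(7,j)·(2)^j·(3w)^(7-j); the w^5 term has j = 2.
C(7,2) = 21.
Coefficient = C(7,2) · 2^2 · 3^5 = 21 · 4 · 243 = 20412.

20412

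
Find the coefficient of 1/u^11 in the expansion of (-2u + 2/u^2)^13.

General term: C(13,j)·(-2u)^j·(2/u^2)^(13-j), with u-exponent 1j − 2(13−j) = 3j − 26.
Set 3j − 26 = -11: j = 5.
C(13,5) = 1287; (-2)^5 = -32; 2^8 = 256.
Coefficient = 1287 · (-32) · 256 = -10543104.

-10543104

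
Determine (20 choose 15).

C(20,15) = C(20,5) by symmetry.
C(20,5) = (20·19·18·17·16) / 5! = 1860480 / 120 = 15504.

15504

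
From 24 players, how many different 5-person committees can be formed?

42504

This is C(24,5) = 42504.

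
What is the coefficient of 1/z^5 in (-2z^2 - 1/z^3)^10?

8064

General term: C(10,j)·(-2z^2)^j·(-1/z^3)^(10-j), with z-exponent 2j − 3(10−j) = 5j − 30.
Set 5j − 30 = -5: j = 5.
C(10,5) = 252; (-2)^5 = -32; (-1)^5 = -1.
Coefficient = 252 · (-32) · (-1) = 8064.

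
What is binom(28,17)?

21474180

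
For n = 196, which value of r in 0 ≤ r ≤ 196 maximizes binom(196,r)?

98

C(196,r) is maximized at r = 196/2 = 98.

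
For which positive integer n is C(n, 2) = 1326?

52

n(n−1)/2 = 1326 ⇒ n(n−1) = 2652. Since 52·51 = 2652, n = 52.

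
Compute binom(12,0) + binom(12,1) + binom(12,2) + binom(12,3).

1 + 12 + 66 + 220 = 299.

299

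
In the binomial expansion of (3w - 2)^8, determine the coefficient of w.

-3072

The general term is C(8,j)·(3w)^j·(-2)^(8-j); the w^1 term has j = 1.
C(8,1) = 8.
Coefficient = C(8,1) · 3^1 · (-2)^7 = 8 · 3 · (-128) = -3072.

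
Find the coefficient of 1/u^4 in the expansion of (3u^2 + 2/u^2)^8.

General term: C(8,j)·(3u^2)^j·(2/u^2)^(8-j), with u-exponent 2j − 2(8−j) = 4j − 16.
Set 4j − 16 = -4: j = 3.
C(8,3) = 56; 3^3 = 27; 2^5 = 32.
Coefficient = 56 · 27 · 32 = 48384.

48384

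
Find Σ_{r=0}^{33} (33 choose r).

Setting x = 1 in (1+x)^33 gives Σ C(33,r) = 2^33 = 8589934592.

8589934592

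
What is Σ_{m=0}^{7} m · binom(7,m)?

Differentiating (1+x)^7 and setting x=1: Σ m·C(7,m) = 7·2^6 = 448.

448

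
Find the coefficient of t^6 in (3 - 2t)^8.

16128

The general term is C(8,j)·(3)^j·(-2t)^(8-j); the t^6 term has j = 2.
C(8,2) = 28.
Coefficient = C(8,2) · 3^2 · (-2)^6 = 28 · 9 · 64 = 16128.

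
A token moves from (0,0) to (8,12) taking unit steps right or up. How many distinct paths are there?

Each path is a sequence of 20 steps with 8 rights: C(20,8) = 125970.

125970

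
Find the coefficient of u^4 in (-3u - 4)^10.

The general term is C(10,j)·(-3u)^j·(-4)^(10-j); the u^4 term has j = 4.
C(10,4) = 210.
Coefficient = C(10,4) · (-3)^4 · (-4)^6 = 210 · 81 · 4096 = 69672960.

69672960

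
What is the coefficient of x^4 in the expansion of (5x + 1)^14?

The general term is C(14,j)·(5x)^j·(1)^(14-j); the x^4 term has j = 4.
C(14,4) = 1001.
Coefficient = C(14,4) · 5^4 = 1001 · 625 = 625625.

625625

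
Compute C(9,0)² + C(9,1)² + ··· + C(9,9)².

By Vandermonde's identity, Σ C(9,i)² = C(18,9) = 48620.

48620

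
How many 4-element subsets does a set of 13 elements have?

C(13,4) = (13·12·11·10) / 4! = 17160 / 24 = 715.

715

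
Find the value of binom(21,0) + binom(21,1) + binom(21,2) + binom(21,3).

1562

1 + 21 + 210 + 1330 = 1562.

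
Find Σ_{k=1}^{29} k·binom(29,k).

7784628224

Since k·C(29,k) = 29·C(28,k−1), the sum is 29·2^28 = 29·268435456 = 7784628224.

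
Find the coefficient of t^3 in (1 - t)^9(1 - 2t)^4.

-620

Coefficient of t^3 = Σ_{j} C(9,j)·(-1)^j·C(4,3-j)·(-2)^(3-j) for j from 0 to 3.
= (-32) + (-216) + (-288) + (-84) = -620.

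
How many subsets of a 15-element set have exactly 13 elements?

Choose the 13 positions: C(15,13) = 105.

105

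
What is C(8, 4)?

C(8,4) = (8·7·6·5) / 4! = 1680 / 24 = 70.

70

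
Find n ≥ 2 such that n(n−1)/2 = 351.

n(n−1)/2 = 351 ⇒ n(n−1) = 702. Since 27·26 = 702, n = 27.

27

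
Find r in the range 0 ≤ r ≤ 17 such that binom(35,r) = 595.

2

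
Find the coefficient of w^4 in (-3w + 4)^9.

10450944

The general term is C(9,j)·(-3w)^j·(4)^(9-j); the w^4 term has j = 4.
C(9,4) = 126.
Coefficient = C(9,4) · (-3)^4 · 4^5 = 126 · 81 · 1024 = 10450944.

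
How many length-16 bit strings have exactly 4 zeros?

1820

Choose the 4 positions: C(16,4) = 1820.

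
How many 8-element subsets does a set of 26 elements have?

1562275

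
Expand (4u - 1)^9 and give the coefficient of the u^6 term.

-344064

The general term is C(9,j)·(4u)^j·(-1)^(9-j); the u^6 term has j = 6.
C(9,6) = 84.
Coefficient = C(9,6) · 4^6 · (-1)^3 = 84 · 4096 · (-1) = -344064.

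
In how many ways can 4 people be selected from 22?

7315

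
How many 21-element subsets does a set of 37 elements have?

C(37,21) = C(37,16) by symmetry.
C(37,16) = (37·36·35·34·33·32·31·30·29·28·27·26·25·24·23·22) / 16! = 269397128065642536960000 / 20922789888000 = 12875774670.

12875774670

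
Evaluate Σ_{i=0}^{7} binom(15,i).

16384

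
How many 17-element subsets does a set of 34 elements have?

2333606220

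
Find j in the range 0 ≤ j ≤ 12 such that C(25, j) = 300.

C(25,j) increases on 0 ≤ j ≤ 12. C(25,1) = 25 and C(25,2) = 300, so j = 2.

2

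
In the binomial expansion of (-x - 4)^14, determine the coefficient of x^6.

The general term is C(14,j)·(-x)^j·(-4)^(14-j); the x^6 term has j = 6.
C(14,6) = 3003.
Coefficient = C(14,6) · (-4)^8 = 3003 · 65536 = 196804608.

196804608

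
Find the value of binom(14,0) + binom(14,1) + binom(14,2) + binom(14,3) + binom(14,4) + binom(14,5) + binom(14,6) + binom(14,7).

1 + 14 + 91 + 364 + 1001 + 2002 + 3003 + 3432 = 9908.

9908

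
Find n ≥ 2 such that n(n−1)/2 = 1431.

n(n−1)/2 = 1431 ⇒ n(n−1) = 2862. Since 54·53 = 2862, n = 54.

54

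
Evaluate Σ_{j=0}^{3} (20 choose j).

1 + 20 + 190 + 1140 = 1351.

1351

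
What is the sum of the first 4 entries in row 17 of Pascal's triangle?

834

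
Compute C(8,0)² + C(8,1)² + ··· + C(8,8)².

12870

Σ C(8,r)² is the coefficient of x^8 in (1+x)^8(1+x)^8 = (1+x)^16, i.e. C(16,8) = 12870.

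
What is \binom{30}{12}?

86493225

C(30,12) = (30·29·28·27·26·25·24·23·22·21·20·19) / 12! = 41430393164160000 / 479001600 = 86493225.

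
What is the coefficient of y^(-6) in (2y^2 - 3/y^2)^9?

General term: C(9,j)·(2y^2)^j·(-3/y^2)^(9-j), with y-exponent 2j − 2(9−j) = 4j − 18.
Set 4j − 18 = -6: j = 3.
C(9,3) = 84; 2^3 = 8; (-3)^6 = 729.
Coefficient = 84 · 8 · 729 = 489888.

489888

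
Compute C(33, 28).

C(33,28) = C(33,5) by symmetry.
C(33,5) = (33·32·31·30·29) / 5! = 28480320 / 120 = 237336.

237336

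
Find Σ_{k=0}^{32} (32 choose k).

4294967296

The entries of row 32 sum to 2^32 = 4294967296.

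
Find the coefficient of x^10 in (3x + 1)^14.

The general term is C(14,j)·(3x)^j·(1)^(14-j); the x^10 term has j = 10.
C(14,10) = 1001.
Coefficient = C(14,10) · 3^10 = 1001 · 59049 = 59108049.

59108049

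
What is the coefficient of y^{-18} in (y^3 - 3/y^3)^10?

General term: C(10,j)·(y^3)^j·(-3/y^3)^(10-j), with y-exponent 3j − 3(10−j) = 6j − 30.
Set 6j − 30 = -18: j = 2.
C(10,2) = 45; 1^2 = 1; (-3)^8 = 6561.
Coefficient = 45 · 1 · 6561 = 295245.

295245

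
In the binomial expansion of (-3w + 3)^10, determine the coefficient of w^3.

The general term is C(10,j)·(-3w)^j·(3)^(10-j); the w^3 term has j = 3.
C(10,3) = 120.
Coefficient = C(10,3) · (-3)^3 · 3^7 = 120 · (-27) · 2187 = -7085880.

-7085880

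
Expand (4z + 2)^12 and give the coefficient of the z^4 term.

The general term is C(12,j)·(4z)^j·(2)^(12-j); the z^4 term has j = 4.
C(12,4) = 495.
Coefficient = C(12,4) · 4^4 · 2^8 = 495 · 256 · 256 = 32440320.

32440320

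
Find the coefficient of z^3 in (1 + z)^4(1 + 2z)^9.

1360

Coefficient of z^3 = Σ_{j} C(4,j)·1^j·C(9,3-j)·2^(3-j) for j from 0 to 3.
= 672 + 576 + 108 + 4 = 1360.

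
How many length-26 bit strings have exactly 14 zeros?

Choose the 14 positions: C(26,14) = 9657700.

9657700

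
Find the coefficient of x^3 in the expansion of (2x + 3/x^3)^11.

253440

General term: C(11,j)·(2x)^j·(3/x^3)^(11-j), with x-exponent 1j − 3(11−j) = 4j − 33.
Set 4j − 33 = 3: j = 9.
C(11,9) = 55; 2^9 = 512; 3^2 = 9.
Coefficient = 55 · 512 · 9 = 253440.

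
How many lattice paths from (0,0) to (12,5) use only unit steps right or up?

Each path is a sequence of 17 steps with 12 rights: C(17,12) = 6188.

6188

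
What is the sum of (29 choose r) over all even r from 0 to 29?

268435456

Even-r terms of row 29 sum to 2^28 = 268435456.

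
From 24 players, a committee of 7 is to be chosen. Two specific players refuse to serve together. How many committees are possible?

All 7-subsets: C(24,7) = 346104. Those containing both fixed elements: C(22,5) = 26334.
346104 − 26334 = 319770.

319770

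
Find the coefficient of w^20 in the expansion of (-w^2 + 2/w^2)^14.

364

General term: C(14,j)·(-w^2)^j·(2/w^2)^(14-j), with w-exponent 2j − 2(14−j) = 4j − 28.
Set 4j − 28 = 20: j = 12.
C(14,12) = 91; (-1)^12 = 1; 2^2 = 4.
Coefficient = 91 · 1 · 4 = 364.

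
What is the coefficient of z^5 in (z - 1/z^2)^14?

-364

General term: C(14,j)·(z)^j·(-1/z^2)^(14-j), with z-exponent 1j − 2(14−j) = 3j − 28.
Set 3j − 28 = 5: j = 11.
C(14,11) = 364; 1^11 = 1; (-1)^3 = -1.
Coefficient = 364 · 1 · (-1) = -364.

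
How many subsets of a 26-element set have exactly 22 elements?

14950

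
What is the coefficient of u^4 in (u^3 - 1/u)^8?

General term: C(8,j)·(u^3)^j·(-1/u)^(8-j), with u-exponent 3j − 1(8−j) = 4j − 8.
Set 4j − 8 = 4: j = 3.
C(8,3) = 56; 1^3 = 1; (-1)^5 = -1.
Coefficient = 56 · 1 · (-1) = -56.

-56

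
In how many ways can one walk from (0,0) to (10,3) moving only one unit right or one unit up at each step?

286

Each path is a sequence of 13 steps with 10 rights: C(13,10) = 286.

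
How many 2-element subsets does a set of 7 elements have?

21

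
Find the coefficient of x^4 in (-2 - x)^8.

The general term is C(8,j)·(-2)^j·(-x)^(8-j); the x^4 term has j = 4.
C(8,4) = 70.
Coefficient = C(8,4) · (-2)^4 = 70 · 16 = 1120.

1120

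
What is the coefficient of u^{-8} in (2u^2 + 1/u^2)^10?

General term: C(10,j)·(2u^2)^j·(1/u^2)^(10-j), with u-exponent 2j − 2(10−j) = 4j − 20.
Set 4j − 20 = -8: j = 3.
C(10,3) = 120; 2^3 = 8; 1^7 = 1.
Coefficient = 120 · 8 · 1 = 960.

960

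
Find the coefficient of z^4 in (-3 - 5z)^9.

-19136250

The general term is C(9,j)·(-3)^j·(-5z)^(9-j); the z^4 term has j = 5.
C(9,5) = 126.
Coefficient = C(9,5) · (-3)^5 · (-5)^4 = 126 · (-243) · 625 = -19136250.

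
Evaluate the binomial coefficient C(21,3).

C(21,3) = (21·20·19) / 3! = 7980 / 6 = 1330.

1330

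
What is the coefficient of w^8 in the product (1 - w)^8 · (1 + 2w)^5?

369

Coefficient of w^8 = Σ_{j} C(8,j)·(-1)^j·C(5,8-j)·2^(8-j) for j from 3 to 8.
= (-1792) + 5600 + (-4480) + 1120 + (-80) + 1 = 369.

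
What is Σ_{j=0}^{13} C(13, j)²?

10400600

By Vandermonde's identity, Σ C(13,j)² = C(26,13) = 10400600.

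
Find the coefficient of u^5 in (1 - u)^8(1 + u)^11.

76

Coefficient of u^5 = Σ_{j} C(8,j)·(-1)^j·C(11,5-j)·1^(5-j) for j from 0 to 5.
= 462 + (-2640) + 4620 + (-3080) + 770 + (-56) = 76.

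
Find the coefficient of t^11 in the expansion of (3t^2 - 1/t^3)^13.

-16888014

General term: C(13,j)·(3t^2)^j·(-1/t^3)^(13-j), with t-exponent 2j − 3(13−j) = 5j − 39.
Set 5j − 39 = 11: j = 10.
C(13,10) = 286; 3^10 = 59049; (-1)^3 = -1.
Coefficient = 286 · 59049 · (-1) = -16888014.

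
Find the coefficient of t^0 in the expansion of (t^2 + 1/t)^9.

84

General term: C(9,j)·(t^2)^j·(1/t)^(9-j), with t-exponent 2j − 1(9−j) = 3j − 9.
Set 3j − 9 = 0: j = 3.
C(9,3) = 84; 1^3 = 1; 1^6 = 1.
Coefficient = 84 · 1 · 1 = 84.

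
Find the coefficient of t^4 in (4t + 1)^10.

The general term is C(10,j)·(4t)^j·(1)^(10-j); the t^4 term has j = 4.
C(10,4) = 210.
Coefficient = C(10,4) · 4^4 = 210 · 256 = 53760.

53760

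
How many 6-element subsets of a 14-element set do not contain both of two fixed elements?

All 6-subsets: C(14,6) = 3003. Those containing both fixed elements: C(12,4) = 495.
3003 − 495 = 2508.

2508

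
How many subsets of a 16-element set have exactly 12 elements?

Choose the 12 positions: C(16,12) = 1820.

1820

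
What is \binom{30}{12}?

C(30,12) = (30·29·28·27·26·25·24·23·22·21·20·19) / 12! = 41430393164160000 / 479001600 = 86493225.

86493225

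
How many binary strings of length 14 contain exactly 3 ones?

Choose the 3 positions: C(14,3) = 364.

364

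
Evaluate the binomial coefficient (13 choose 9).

C(13,9) = C(13,4) by symmetry.
C(13,4) = (13·12·11·10) / 4! = 17160 / 24 = 715.

715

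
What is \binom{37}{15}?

9364199760

C(37,15) = (37·36·35·34·33·32·31·30·29·28·27·26·25·24·23) / 15! = 12245324002983751680000 / 1307674368000 = 9364199760.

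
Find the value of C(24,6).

134596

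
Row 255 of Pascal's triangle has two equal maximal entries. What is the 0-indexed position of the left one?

127

For odd n = 255, C(255,k) peaks at k = (n−1)/2 and (n+1)/2; the smaller is 127.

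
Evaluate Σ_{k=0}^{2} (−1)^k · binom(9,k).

28

The partial alternating sum Σ_{k=0}^{2} (−1)^k C(9,k) = (−1)^2 C(8,2) = 28.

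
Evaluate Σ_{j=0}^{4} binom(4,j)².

70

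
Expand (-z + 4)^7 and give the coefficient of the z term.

-28672

The general term is C(7,j)·(-z)^j·(4)^(7-j); the z^1 term has j = 1.
C(7,1) = 7.
Coefficient = C(7,1) · (-1)^1 · 4^6 = 7 · (-1) · 4096 = -28672.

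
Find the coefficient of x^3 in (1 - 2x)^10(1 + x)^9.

Coefficient of x^3 = Σ_{j} C(10,j)·(-2)^j·C(9,3-j)·1^(3-j) for j from 0 to 3.
= 84 + (-720) + 1620 + (-960) = 24.

24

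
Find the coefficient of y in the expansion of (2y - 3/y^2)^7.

6048

General term: C(7,j)·(2y)^j·(-3/y^2)^(7-j), with y-exponent 1j − 2(7−j) = 3j − 14.
Set 3j − 14 = 1: j = 5.
C(7,5) = 21; 2^5 = 32; (-3)^2 = 9.
Coefficient = 21 · 32 · 9 = 6048.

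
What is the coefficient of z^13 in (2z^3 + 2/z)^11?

General term: C(11,j)·(2z^3)^j·(2/z)^(11-j), with z-exponent 3j − 1(11−j) = 4j − 11.
Set 4j − 11 = 13: j = 6.
C(11,6) = 462; 2^6 = 64; 2^5 = 32.
Coefficient = 462 · 64 · 32 = 946176.

946176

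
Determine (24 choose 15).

1307504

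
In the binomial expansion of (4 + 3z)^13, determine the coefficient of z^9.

The general term is C(13,j)·(4)^j·(3z)^(13-j); the z^9 term has j = 4.
C(13,4) = 715.
Coefficient = C(13,4) · 4^4 · 3^9 = 715 · 256 · 19683 = 3602776320.

3602776320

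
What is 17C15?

C(17,15) = C(17,2) by symmetry.
C(17,2) = (17·16) / 2! = 272 / 2 = 136.

136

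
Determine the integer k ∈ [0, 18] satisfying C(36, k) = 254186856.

10

C(36,k) increases on 0 ≤ k ≤ 18. C(36,9) = 94143280 and C(36,10) = 254186856, so k = 10.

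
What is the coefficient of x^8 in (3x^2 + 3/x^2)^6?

General term: C(6,j)·(3x^2)^j·(3/x^2)^(6-j), with x-exponent 2j − 2(6−j) = 4j − 12.
Set 4j − 12 = 8: j = 5.
C(6,5) = 6; 3^5 = 243; 3^1 = 3.
Coefficient = 6 · 243 · 3 = 4374.

4374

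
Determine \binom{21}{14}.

C(21,14) = C(21,7) by symmetry.
C(21,7) = (21·20·19·18·17·16·15) / 7! = 586051200 / 5040 = 116280.

116280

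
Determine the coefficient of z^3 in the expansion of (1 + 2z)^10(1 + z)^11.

4205

Coefficient of z^3 = Σ_{j} C(10,j)·2^j·C(11,3-j)·1^(3-j) for j from 0 to 3.
= 165 + 1100 + 1980 + 960 = 4205.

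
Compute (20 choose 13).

77520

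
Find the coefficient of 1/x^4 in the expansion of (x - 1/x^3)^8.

General term: C(8,j)·(x)^j·(-1/x^3)^(8-j), with x-exponent 1j − 3(8−j) = 4j − 24.
Set 4j − 24 = -4: j = 5.
C(8,5) = 56; 1^5 = 1; (-1)^3 = -1.
Coefficient = 56 · 1 · (-1) = -56.

-56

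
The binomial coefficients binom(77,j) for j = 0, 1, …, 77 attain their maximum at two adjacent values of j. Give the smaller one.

38

For odd n = 77, C(77,j) peaks at j = (n−1)/2 and (n+1)/2; the smaller is 38.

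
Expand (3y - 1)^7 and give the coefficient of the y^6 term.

The general term is C(7,j)·(3y)^j·(-1)^(7-j); the y^6 term has j = 6.
C(7,6) = 7.
Coefficient = C(7,6) · 3^6 · (-1)^1 = 7 · 729 · (-1) = -5103.

-5103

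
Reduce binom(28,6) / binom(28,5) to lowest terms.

23/6

C(n,k+1)/C(n,k) = (n−k)/(k+1) = (28−5)/(5+1) = 23/6.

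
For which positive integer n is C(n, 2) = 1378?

n(n−1)/2 = 1378 ⇒ n(n−1) = 2756. Since 53·52 = 2756, n = 53.

53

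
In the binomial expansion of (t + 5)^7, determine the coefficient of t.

The general term is C(7,j)·(t)^j·(5)^(7-j); the t^1 term has j = 1.
C(7,1) = 7.
Coefficient = C(7,1) · 5^6 = 7 · 15625 = 109375.

109375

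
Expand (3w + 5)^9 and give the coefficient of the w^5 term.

The general term is C(9,j)·(3w)^j·(5)^(9-j); the w^5 term has j = 5.
C(9,5) = 126.
Coefficient = C(9,5) · 3^5 · 5^4 = 126 · 243 · 625 = 19136250.

19136250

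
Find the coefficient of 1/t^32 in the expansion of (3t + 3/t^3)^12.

General term: C(12,j)·(3t)^j·(3/t^3)^(12-j), with t-exponent 1j − 3(12−j) = 4j − 36.
Set 4j − 36 = -32: j = 1.
C(12,1) = 12; 3^1 = 3; 3^11 = 177147.
Coefficient = 12 · 3 · 177147 = 6377292.

6377292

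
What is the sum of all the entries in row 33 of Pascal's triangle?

8589934592

The entries of row 33 sum to 2^33 = 8589934592.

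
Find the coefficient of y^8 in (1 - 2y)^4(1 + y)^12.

Coefficient of y^8 = Σ_{j} C(4,j)·(-2)^j·C(12,8-j)·1^(8-j) for j from 0 to 4.
= 495 + (-6336) + 22176 + (-25344) + 7920 = -1089.

-1089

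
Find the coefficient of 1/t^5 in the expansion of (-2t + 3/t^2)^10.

General term: C(10,j)·(-2t)^j·(3/t^2)^(10-j), with t-exponent 1j − 2(10−j) = 3j − 20.
Set 3j − 20 = -5: j = 5.
C(10,5) = 252; (-2)^5 = -32; 3^5 = 243.
Coefficient = 252 · (-32) · 243 = -1959552.

-1959552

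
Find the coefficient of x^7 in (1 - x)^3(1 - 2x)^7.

-4048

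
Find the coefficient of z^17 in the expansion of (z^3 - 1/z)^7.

-7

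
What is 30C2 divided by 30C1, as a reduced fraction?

C(n,k+1)/C(n,k) = (n−k)/(k+1) = (30−1)/(1+1) = 29/2.

29/2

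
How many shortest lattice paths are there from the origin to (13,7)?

Each path is a sequence of 20 steps with 13 rights: C(20,13) = 77520.

77520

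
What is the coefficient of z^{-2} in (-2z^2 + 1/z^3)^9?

General term: C(9,j)·(-2z^2)^j·(1/z^3)^(9-j), with z-exponent 2j − 3(9−j) = 5j − 27.
Set 5j − 27 = -2: j = 5.
C(9,5) = 126; (-2)^5 = -32; 1^4 = 1.
Coefficient = 126 · (-32) · 1 = -4032.

-4032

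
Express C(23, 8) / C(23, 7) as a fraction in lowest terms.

C(n,k+1)/C(n,k) = (n−k)/(k+1) = (23−7)/(7+1) = 16/8 = 2.

2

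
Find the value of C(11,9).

55

C(11,9) = C(11,2) by symmetry.
C(11,2) = (11·10) / 2! = 110 / 2 = 55.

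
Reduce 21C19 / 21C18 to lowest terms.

3/19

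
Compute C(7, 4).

C(7,4) = C(7,3) by symmetry.
C(7,3) = (7·6·5) / 3! = 210 / 6 = 35.

35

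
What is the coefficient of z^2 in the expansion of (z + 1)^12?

66

The general term is C(12,j)·(z)^j·(1)^(12-j); the z^2 term has j = 2.
C(12,2) = 66.
Coefficient = C(12,2) = 66.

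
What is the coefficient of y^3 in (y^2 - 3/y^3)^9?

-2268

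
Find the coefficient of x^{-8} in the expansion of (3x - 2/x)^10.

-15360

General term: C(10,j)·(3x)^j·(-2/x)^(10-j), with x-exponent 1j − 1(10−j) = 2j − 10.
Set 2j − 10 = -8: j = 1.
C(10,1) = 10; 3^1 = 3; (-2)^9 = -512.
Coefficient = 10 · 3 · (-512) = -15360.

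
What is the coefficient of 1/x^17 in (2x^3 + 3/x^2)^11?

1299078

General term: C(11,j)·(2x^3)^j·(3/x^2)^(11-j), with x-exponent 3j − 2(11−j) = 5j − 22.
Set 5j − 22 = -17: j = 1.
C(11,1) = 11; 2^1 = 2; 3^10 = 59049.
Coefficient = 11 · 2 · 59049 = 1299078.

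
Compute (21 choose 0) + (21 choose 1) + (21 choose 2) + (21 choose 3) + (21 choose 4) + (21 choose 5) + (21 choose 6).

82160

1 + 21 + 210 + 1330 + 5985 + 20349 + 54264 = 82160.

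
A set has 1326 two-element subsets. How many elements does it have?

52

n(n−1)/2 = 1326 ⇒ n(n−1) = 2652. Since 52·51 = 2652, n = 52.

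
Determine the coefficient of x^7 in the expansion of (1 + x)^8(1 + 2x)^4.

4712

Coefficient of x^7 = Σ_{j} C(8,j)·1^j·C(4,7-j)·2^(7-j) for j from 3 to 7.
= 896 + 2240 + 1344 + 224 + 8 = 4712.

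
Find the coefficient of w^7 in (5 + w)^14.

The general term is C(14,j)·(5)^j·(w)^(14-j); the w^7 term has j = 7.
C(14,7) = 3432.
Coefficient = C(14,7) · 5^7 = 3432 · 78125 = 268125000.

268125000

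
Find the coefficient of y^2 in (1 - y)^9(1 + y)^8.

-8

Coefficient of y^2 = Σ_{j} C(9,j)·(-1)^j·C(8,2-j)·1^(2-j) for j from 0 to 2.
= 28 + (-72) + 36 = -8.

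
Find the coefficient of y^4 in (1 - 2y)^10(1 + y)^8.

-330

Coefficient of y^4 = Σ_{j} C(10,j)·(-2)^j·C(8,4-j)·1^(4-j) for j from 0 to 4.
= 70 + (-1120) + 5040 + (-7680) + 3360 = -330.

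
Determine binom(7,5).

21

C(7,5) = C(7,2) by symmetry.
C(7,2) = (7·6) / 2! = 42 / 2 = 21.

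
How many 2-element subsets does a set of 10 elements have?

45

C(10,2) = (10·9) / 2! = 90 / 2 = 45.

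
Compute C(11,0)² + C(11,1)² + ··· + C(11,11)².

Σ C(11,r)² is the coefficient of x^11 in (1+x)^11(1+x)^11 = (1+x)^22, i.e. C(22,11) = 705432.

705432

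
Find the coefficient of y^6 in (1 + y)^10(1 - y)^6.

Coefficient of y^6 = Σ_{j} C(10,j)·1^j·C(6,6-j)·(-1)^(6-j) for j from 0 to 6.
= 1 + (-60) + 675 + (-2400) + 3150 + (-1512) + 210 = 64.

64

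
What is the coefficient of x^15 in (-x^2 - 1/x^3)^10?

10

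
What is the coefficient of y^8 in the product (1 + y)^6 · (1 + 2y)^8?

Coefficient of y^8 = Σ_{j} C(6,j)·1^j·C(8,8-j)·2^(8-j) for j from 0 to 6.
= 256 + 6144 + 26880 + 35840 + 16800 + 2688 + 112 = 88720.

88720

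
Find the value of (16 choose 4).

C(16,4) = (16·15·14·13) / 4! = 43680 / 24 = 1820.

1820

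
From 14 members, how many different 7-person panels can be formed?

3432

This is C(14,7) = 3432.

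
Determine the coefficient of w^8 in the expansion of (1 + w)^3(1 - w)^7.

-3

Coefficient of w^8 = Σ_{j} C(3,j)·1^j·C(7,8-j)·(-1)^(8-j) for j from 1 to 3.
= (-3) + 21 + (-21) = -3.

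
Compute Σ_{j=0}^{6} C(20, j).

1 + 20 + 190 + 1140 + 4845 + 15504 + 38760 = 60460.

60460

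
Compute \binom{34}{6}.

1344904

C(34,6) = (34·33·32·31·30·29) / 6! = 968330880 / 720 = 1344904.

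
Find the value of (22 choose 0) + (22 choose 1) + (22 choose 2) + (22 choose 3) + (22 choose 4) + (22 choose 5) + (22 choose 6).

1 + 22 + 231 + 1540 + 7315 + 26334 + 74613 = 110056.

110056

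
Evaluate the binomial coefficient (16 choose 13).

560

C(16,13) = C(16,3) by symmetry.
C(16,3) = (16·15·14) / 3! = 3360 / 6 = 560.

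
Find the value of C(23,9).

C(23,9) = (23·22·21·20·19·18·17·16·15) / 9! = 296541907200 / 362880 = 817190.

817190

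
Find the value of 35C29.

1623160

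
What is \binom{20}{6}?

C(20,6) = (20·19·18·17·16·15) / 6! = 27907200 / 720 = 38760.

38760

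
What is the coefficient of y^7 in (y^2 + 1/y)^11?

462

General term: C(11,j)·(y^2)^j·(1/y)^(11-j), with y-exponent 2j − 1(11−j) = 3j − 11.
Set 3j − 11 = 7: j = 6.
C(11,6) = 462; 1^6 = 1; 1^5 = 1.
Coefficient = 462 · 1 · 1 = 462.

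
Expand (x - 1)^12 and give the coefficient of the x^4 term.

495

The general term is C(12,j)·(x)^j·(-1)^(12-j); the x^4 term has j = 4.
C(12,4) = 495.
Coefficient = C(12,4) = 495.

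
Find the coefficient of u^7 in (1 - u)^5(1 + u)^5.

0

Coefficient of u^7 = Σ_{j} C(5,j)·(-1)^j·C(5,7-j)·1^(7-j) for j from 2 to 5.
= 10 + (-50) + 50 + (-10) = 0.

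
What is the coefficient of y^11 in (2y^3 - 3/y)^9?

326592

General term: C(9,j)·(2y^3)^j·(-3/y)^(9-j), with y-exponent 3j − 1(9−j) = 4j − 9.
Set 4j − 9 = 11: j = 5.
C(9,5) = 126; 2^5 = 32; (-3)^4 = 81.
Coefficient = 126 · 32 · 81 = 326592.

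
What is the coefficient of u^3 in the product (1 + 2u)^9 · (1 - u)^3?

Coefficient of u^3 = Σ_{j} C(9,j)·2^j·C(3,3-j)·(-1)^(3-j) for j from 0 to 3.
= (-1) + 54 + (-432) + 672 = 293.

293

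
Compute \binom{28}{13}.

37442160

C(28,13) = (28·27·26·25·24·23·22·21·20·19·18·17·16) / 13! = 233153109116928000 / 6227020800 = 37442160.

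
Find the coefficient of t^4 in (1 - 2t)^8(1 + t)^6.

-193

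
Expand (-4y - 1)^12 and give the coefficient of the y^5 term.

811008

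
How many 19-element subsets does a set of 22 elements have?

C(22,19) = C(22,3) by symmetry.
C(22,3) = (22·21·20) / 3! = 9240 / 6 = 1540.

1540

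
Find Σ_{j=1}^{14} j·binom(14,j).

114688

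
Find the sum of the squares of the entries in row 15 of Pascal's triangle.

155117520

By Vandermonde's identity, Σ C(15,i)² = C(30,15) = 155117520.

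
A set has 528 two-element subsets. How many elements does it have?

n(n−1)/2 = 528 ⇒ n(n−1) = 1056. Since 33·32 = 1056, n = 33.

33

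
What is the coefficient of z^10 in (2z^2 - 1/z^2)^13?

General term: C(13,j)·(2z^2)^j·(-1/z^2)^(13-j), with z-exponent 2j − 2(13−j) = 4j − 26.
Set 4j − 26 = 10: j = 9.
C(13,9) = 715; 2^9 = 512; (-1)^4 = 1.
Coefficient = 715 · 512 · 1 = 366080.

366080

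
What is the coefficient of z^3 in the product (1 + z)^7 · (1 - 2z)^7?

49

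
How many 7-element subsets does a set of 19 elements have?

C(19,7) = (19·18·17·16·15·14·13) / 7! = 253955520 / 5040 = 50388.

50388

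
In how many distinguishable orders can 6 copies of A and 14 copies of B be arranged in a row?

Choose positions for the A's: C(20,6) = 38760.

38760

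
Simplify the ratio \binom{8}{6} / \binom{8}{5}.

C(n,k+1)/C(n,k) = (n−k)/(k+1) = (8−5)/(5+1) = 3/6 = 1/2.

1/2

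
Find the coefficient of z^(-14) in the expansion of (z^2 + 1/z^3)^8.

28

General term: C(8,j)·(z^2)^j·(1/z^3)^(8-j), with z-exponent 2j − 3(8−j) = 5j − 24.
Set 5j − 24 = -14: j = 2.
C(8,2) = 28; 1^2 = 1; 1^6 = 1.
Coefficient = 28 · 1 · 1 = 28.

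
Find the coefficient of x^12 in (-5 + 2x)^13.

-266240

The general term is C(13,j)·(-5)^j·(2x)^(13-j); the x^12 term has j = 1.
C(13,1) = 13.
Coefficient = C(13,1) · (-5)^1 · 2^12 = 13 · (-5) · 4096 = -266240.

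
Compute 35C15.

3247943160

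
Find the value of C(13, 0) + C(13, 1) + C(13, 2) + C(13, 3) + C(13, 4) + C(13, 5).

1 + 13 + 78 + 286 + 715 + 1287 = 2380.

2380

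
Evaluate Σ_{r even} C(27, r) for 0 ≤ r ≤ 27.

Even-r terms of row 27 sum to 2^26 = 67108864.

67108864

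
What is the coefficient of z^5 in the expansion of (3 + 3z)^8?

The general term is C(8,j)·(3)^j·(3z)^(8-j); the z^5 term has j = 3.
C(8,3) = 56.
Coefficient = C(8,3) · 3^3 · 3^5 = 56 · 27 · 243 = 367416.

367416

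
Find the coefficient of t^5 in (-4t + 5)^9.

The general term is C(9,j)·(-4t)^j·(5)^(9-j); the t^5 term has j = 5.
C(9,5) = 126.
Coefficient = C(9,5) · (-4)^5 · 5^4 = 126 · (-1024) · 625 = -80640000.

-80640000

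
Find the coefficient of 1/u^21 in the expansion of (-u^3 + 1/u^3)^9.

-9

General term: C(9,j)·(-u^3)^j·(1/u^3)^(9-j), with u-exponent 3j − 3(9−j) = 6j − 27.
Set 6j − 27 = -21: j = 1.
C(9,1) = 9; (-1)^1 = -1; 1^8 = 1.
Coefficient = 9 · (-1) · 1 = -9.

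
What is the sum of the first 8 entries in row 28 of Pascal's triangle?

1 + 28 + 378 + 3276 + 20475 + 98280 + 376740 + 1184040 = 1683218.

1683218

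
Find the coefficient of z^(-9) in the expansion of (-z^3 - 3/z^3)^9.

General term: C(9,j)·(-z^3)^j·(-3/z^3)^(9-j), with z-exponent 3j − 3(9−j) = 6j − 27.
Set 6j − 27 = -9: j = 3.
C(9,3) = 84; (-1)^3 = -1; (-3)^6 = 729.
Coefficient = 84 · (-1) · 729 = -61236.

-61236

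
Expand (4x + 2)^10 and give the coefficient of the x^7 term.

15728640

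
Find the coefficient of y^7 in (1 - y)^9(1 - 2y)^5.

-23868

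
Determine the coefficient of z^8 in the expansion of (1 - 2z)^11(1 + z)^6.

8140

Coefficient of z^8 = Σ_{j} C(11,j)·(-2)^j·C(6,8-j)·1^(8-j) for j from 2 to 8.
= 220 + (-7920) + 79200 + (-295680) + 443520 + (-253440) + 42240 = 8140.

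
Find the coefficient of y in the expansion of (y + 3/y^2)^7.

189

General term: C(7,j)·(y)^j·(3/y^2)^(7-j), with y-exponent 1j − 2(7−j) = 3j − 14.
Set 3j − 14 = 1: j = 5.
C(7,5) = 21; 1^5 = 1; 3^2 = 9.
Coefficient = 21 · 1 · 9 = 189.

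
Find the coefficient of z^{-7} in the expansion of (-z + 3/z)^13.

-16888014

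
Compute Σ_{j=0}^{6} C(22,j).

1 + 22 + 231 + 1540 + 7315 + 26334 + 74613 = 110056.

110056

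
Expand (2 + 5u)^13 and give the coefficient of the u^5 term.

1029600000

The general term is C(13,j)·(2)^j·(5u)^(13-j); the u^5 term has j = 8.
C(13,8) = 1287.
Coefficient = C(13,8) · 2^8 · 5^5 = 1287 · 256 · 3125 = 1029600000.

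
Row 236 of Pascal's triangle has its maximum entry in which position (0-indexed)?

118

C(236,j) is maximized at j = 236/2 = 118.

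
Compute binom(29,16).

67863915

C(29,16) = C(29,13) by symmetry.
C(29,13) = (29·28·27·26·25·24·23·22·21·20·19·18·17) / 13! = 422590010274432000 / 6227020800 = 67863915.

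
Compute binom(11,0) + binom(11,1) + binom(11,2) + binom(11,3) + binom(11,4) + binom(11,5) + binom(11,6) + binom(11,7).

1 + 11 + 55 + 165 + 330 + 462 + 462 + 330 = 1816.

1816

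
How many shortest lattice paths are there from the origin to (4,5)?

126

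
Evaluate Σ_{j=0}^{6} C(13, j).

4096

1 + 13 + 78 + 286 + 715 + 1287 + 1716 = 4096.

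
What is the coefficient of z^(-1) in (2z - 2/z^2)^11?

General term: C(11,j)·(2z)^j·(-2/z^2)^(11-j), with z-exponent 1j − 2(11−j) = 3j − 22.
Set 3j − 22 = -1: j = 7.
C(11,7) = 330; 2^7 = 128; (-2)^4 = 16.
Coefficient = 330 · 128 · 16 = 675840.

675840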